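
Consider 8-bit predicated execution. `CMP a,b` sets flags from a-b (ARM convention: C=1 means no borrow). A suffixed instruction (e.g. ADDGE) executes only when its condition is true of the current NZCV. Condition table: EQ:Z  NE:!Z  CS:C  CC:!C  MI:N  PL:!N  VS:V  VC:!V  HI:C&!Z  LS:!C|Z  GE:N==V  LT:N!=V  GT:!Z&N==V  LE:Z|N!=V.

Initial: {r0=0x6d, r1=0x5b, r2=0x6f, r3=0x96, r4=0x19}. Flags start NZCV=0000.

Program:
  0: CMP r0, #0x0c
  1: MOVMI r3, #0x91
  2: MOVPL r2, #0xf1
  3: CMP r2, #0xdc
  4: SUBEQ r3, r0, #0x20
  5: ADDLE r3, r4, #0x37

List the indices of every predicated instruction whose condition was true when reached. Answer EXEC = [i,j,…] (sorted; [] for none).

[0] flags=0010 → (cmp)
[1] flags=0010 MI?F → skip
[2] flags=0010 PL?T → r2=0xf1
[3] flags=0010 → (cmp)
[4] flags=0010 EQ?F → skip
[5] flags=0010 LE?F → skip

EXEC = [2]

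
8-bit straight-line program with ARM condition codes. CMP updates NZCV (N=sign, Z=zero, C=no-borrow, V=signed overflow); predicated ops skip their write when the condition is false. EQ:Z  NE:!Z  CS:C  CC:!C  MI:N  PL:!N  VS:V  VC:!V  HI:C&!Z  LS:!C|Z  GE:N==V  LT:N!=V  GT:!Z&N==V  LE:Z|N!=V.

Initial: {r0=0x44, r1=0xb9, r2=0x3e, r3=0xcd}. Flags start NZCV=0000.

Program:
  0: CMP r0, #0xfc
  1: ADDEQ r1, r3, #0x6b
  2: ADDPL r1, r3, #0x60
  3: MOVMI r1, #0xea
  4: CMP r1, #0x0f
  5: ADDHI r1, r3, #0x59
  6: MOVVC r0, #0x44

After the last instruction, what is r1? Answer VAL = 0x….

0: ✓ CMP  NZCV=0000
1: · ADDEQ
2: ✓ ADDPL  r1←0x2d
3: · MOVMI
4: ✓ CMP  NZCV=0010
5: ✓ ADDHI  r1←0x26
6: ✓ MOVVC  r0←0x44

VAL = 0x26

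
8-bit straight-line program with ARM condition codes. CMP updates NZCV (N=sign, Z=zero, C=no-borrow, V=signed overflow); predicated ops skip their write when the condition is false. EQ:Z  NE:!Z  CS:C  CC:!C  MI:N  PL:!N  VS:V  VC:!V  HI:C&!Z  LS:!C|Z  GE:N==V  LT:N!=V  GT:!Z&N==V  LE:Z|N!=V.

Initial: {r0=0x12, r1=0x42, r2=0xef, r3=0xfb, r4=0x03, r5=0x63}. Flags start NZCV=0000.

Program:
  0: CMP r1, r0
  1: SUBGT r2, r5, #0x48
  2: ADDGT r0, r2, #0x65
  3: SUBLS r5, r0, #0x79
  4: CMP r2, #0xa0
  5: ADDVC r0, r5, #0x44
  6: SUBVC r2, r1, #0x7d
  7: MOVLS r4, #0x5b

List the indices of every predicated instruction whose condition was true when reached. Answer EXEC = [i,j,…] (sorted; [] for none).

0: ✓ CMP  NZCV=0010
1: ✓ SUBGT  r2←0x1b
2: ✓ ADDGT  r0←0x80
3: · SUBLS
4: ✓ CMP  NZCV=0000
5: ✓ ADDVC  r0←0xa7
6: ✓ SUBVC  r2←0xc5
7: ✓ MOVLS  r4←0x5b

EXEC = [1,2,5,6,7]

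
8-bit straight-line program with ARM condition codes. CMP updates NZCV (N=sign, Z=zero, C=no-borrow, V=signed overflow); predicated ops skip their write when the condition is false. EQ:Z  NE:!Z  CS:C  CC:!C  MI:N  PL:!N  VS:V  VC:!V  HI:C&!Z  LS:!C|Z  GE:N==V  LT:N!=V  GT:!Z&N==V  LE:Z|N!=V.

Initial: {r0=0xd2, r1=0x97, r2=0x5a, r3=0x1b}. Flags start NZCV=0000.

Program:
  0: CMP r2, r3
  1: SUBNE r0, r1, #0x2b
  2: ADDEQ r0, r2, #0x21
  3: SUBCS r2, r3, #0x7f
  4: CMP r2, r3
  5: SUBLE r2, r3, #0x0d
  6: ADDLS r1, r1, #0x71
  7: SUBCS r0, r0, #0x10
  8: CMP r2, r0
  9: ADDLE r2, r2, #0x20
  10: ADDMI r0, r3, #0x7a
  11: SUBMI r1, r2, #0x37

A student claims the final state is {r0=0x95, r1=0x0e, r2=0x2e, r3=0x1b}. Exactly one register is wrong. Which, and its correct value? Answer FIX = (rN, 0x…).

FIX = (r1, 0xf7)

0: ✓ CMP  NZCV=0010
1: ✓ SUBNE  r0←0x6c
2: · ADDEQ
3: ✓ SUBCS  r2←0x9c
4: ✓ CMP  NZCV=1010
5: ✓ SUBLE  r2←0x0e
6: · ADDLS
7: ✓ SUBCS  r0←0x5c
8: ✓ CMP  NZCV=1000
9: ✓ ADDLE  r2←0x2e
10: ✓ ADDMI  r0←0x95
11: ✓ SUBMI  r1←0xf7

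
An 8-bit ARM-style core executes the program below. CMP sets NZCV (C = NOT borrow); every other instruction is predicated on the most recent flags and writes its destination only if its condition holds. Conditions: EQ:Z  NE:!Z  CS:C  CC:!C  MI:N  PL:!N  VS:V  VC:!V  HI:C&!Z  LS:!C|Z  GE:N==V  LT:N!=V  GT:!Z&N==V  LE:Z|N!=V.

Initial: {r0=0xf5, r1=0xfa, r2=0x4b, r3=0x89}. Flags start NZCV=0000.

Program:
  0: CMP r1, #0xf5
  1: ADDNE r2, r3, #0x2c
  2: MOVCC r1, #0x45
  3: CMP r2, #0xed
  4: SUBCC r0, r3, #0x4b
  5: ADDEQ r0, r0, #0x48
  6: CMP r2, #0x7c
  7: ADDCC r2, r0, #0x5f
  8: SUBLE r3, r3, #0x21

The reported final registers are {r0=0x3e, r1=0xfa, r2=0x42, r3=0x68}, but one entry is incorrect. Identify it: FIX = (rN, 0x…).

0: ✓ CMP  NZCV=0010
1: ✓ ADDNE  r2←0xb5
2: · MOVCC
3: ✓ CMP  NZCV=1000
4: ✓ SUBCC  r0←0x3e
5: · ADDEQ
6: ✓ CMP  NZCV=0011
7: · ADDCC
8: ✓ SUBLE  r3←0x68

FIX = (r2, 0xb5)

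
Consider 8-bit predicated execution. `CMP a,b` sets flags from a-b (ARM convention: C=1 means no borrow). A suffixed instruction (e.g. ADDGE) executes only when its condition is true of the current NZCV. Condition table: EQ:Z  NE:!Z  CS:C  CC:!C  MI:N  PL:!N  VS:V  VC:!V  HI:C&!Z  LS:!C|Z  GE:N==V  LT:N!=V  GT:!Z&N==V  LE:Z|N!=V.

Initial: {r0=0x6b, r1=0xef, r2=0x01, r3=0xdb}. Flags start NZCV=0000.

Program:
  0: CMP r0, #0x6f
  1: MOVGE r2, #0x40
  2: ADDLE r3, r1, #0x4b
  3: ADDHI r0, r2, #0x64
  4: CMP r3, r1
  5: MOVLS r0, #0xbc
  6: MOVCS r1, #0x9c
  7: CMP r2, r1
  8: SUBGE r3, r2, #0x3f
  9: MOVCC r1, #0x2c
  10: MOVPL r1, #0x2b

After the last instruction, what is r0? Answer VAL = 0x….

VAL = 0xbc

0: ✓ CMP  NZCV=1000
1: · MOVGE
2: ✓ ADDLE  r3←0x3a
3: · ADDHI
4: ✓ CMP  NZCV=0000
5: ✓ MOVLS  r0←0xbc
6: · MOVCS
7: ✓ CMP  NZCV=0000
8: ✓ SUBGE  r3←0xc2
9: ✓ MOVCC  r1←0x2c
10: ✓ MOVPL  r1←0x2b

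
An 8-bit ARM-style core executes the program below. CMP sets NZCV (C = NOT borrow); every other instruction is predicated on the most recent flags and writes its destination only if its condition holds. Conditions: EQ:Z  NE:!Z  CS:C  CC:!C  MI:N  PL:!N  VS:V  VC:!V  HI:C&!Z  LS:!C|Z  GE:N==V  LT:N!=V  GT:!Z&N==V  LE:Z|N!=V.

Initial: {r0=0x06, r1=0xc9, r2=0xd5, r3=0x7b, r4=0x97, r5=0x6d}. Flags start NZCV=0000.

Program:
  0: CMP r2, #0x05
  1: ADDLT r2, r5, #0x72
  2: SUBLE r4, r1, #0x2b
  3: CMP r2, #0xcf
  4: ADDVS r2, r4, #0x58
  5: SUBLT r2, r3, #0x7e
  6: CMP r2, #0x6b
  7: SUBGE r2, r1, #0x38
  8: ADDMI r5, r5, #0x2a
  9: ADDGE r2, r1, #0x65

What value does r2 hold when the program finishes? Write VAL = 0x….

0: ✓ CMP  NZCV=1010
1: ✓ ADDLT  r2←0xdf
2: ✓ SUBLE  r4←0x9e
3: ✓ CMP  NZCV=0010
4: · ADDVS
5: · SUBLT
6: ✓ CMP  NZCV=0011
7: · SUBGE
8: · ADDMI
9: · ADDGE

VAL = 0xdf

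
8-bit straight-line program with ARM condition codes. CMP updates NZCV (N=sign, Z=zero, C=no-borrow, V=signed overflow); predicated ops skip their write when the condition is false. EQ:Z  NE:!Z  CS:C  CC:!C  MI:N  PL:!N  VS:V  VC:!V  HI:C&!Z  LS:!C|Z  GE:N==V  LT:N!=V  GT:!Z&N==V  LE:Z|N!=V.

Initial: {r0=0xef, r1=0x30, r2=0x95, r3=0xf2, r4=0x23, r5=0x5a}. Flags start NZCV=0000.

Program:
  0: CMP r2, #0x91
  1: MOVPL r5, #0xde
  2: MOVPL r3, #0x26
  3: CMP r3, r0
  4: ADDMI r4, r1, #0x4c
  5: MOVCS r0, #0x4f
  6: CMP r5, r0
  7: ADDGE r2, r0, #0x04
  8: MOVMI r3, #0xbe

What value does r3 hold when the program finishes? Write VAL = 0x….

[0] flags=0010 → (cmp)
[1] flags=0010 PL?T → r5=0xde
[2] flags=0010 PL?T → r3=0x26
[3] flags=0000 → (cmp)
[4] flags=0000 MI?F → skip
[5] flags=0000 CS?F → skip
[6] flags=1000 → (cmp)
[7] flags=1000 GE?F → skip
[8] flags=1000 MI?T → r3=0xbe

VAL = 0xbe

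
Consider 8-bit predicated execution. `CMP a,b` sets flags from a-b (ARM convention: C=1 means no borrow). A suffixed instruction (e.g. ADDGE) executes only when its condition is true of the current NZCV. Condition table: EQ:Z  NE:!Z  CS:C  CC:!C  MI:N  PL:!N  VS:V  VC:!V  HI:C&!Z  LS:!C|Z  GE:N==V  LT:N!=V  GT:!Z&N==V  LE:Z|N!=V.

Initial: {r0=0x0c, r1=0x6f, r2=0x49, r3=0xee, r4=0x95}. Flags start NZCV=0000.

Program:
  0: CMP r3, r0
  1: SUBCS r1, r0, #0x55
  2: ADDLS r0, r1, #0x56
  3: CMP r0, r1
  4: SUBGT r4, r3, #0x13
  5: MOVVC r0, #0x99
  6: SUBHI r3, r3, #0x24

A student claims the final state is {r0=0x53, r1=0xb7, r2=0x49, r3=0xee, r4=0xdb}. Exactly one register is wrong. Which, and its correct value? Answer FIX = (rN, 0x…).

FIX = (r0, 0x99)

0: ✓ CMP  NZCV=1010
1: ✓ SUBCS  r1←0xb7
2: · ADDLS
3: ✓ CMP  NZCV=0000
4: ✓ SUBGT  r4←0xdb
5: ✓ MOVVC  r0←0x99
6: · SUBHI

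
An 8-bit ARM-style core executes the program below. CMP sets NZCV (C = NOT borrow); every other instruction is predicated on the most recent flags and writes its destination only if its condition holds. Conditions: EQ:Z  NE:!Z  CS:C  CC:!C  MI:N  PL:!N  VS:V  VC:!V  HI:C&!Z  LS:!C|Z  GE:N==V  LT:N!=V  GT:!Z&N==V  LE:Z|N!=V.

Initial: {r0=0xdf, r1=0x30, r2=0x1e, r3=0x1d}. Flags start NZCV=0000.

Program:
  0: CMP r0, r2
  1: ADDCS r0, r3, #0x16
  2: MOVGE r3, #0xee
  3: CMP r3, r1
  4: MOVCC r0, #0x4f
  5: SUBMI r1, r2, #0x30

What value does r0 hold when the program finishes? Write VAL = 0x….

VAL = 0x4f

[0] flags=1010 → (cmp)
[1] flags=1010 CS?T → r0=0x33
[2] flags=1010 GE?F → skip
[3] flags=1000 → (cmp)
[4] flags=1000 CC?T → r0=0x4f
[5] flags=1000 MI?T → r1=0xee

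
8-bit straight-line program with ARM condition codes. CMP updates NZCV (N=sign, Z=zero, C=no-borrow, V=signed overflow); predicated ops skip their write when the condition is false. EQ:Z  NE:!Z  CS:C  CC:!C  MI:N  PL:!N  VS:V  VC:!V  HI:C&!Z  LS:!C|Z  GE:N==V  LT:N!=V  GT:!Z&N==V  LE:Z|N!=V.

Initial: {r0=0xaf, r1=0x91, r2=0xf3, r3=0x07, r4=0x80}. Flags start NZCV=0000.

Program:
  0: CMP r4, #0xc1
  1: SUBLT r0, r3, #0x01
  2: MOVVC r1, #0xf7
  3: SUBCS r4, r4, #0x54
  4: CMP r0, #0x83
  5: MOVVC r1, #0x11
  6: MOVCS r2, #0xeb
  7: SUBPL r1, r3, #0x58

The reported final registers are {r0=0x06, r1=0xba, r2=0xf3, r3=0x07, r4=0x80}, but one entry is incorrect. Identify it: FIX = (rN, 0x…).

0: ✓ CMP  NZCV=1000
1: ✓ SUBLT  r0←0x06
2: ✓ MOVVC  r1←0xf7
3: · SUBCS
4: ✓ CMP  NZCV=1001
5: · MOVVC
6: · MOVCS
7: · SUBPL

FIX = (r1, 0xf7)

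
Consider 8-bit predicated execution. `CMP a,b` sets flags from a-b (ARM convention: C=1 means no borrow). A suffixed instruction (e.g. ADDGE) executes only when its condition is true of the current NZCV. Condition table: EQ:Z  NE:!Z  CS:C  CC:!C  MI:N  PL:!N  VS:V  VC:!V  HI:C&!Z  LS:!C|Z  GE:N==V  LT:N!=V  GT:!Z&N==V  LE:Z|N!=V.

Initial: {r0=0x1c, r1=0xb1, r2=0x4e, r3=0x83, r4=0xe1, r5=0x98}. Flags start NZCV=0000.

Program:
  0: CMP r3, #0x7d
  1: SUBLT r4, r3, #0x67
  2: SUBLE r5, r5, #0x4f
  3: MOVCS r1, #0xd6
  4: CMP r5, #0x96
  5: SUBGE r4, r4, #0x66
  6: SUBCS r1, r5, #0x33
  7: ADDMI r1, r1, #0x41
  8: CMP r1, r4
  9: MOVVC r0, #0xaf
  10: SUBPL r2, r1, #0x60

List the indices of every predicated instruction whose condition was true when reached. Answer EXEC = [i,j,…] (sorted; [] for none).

[0] flags=0011 → (cmp)
[1] flags=0011 LT?T → r4=0x1c
[2] flags=0011 LE?T → r5=0x49
[3] flags=0011 CS?T → r1=0xd6
[4] flags=1001 → (cmp)
[5] flags=1001 GE?T → r4=0xb6
[6] flags=1001 CS?F → skip
[7] flags=1001 MI?T → r1=0x17
[8] flags=0000 → (cmp)
[9] flags=0000 VC?T → r0=0xaf
[10] flags=0000 PL?T → r2=0xb7

EXEC = [1,2,3,5,7,9,10]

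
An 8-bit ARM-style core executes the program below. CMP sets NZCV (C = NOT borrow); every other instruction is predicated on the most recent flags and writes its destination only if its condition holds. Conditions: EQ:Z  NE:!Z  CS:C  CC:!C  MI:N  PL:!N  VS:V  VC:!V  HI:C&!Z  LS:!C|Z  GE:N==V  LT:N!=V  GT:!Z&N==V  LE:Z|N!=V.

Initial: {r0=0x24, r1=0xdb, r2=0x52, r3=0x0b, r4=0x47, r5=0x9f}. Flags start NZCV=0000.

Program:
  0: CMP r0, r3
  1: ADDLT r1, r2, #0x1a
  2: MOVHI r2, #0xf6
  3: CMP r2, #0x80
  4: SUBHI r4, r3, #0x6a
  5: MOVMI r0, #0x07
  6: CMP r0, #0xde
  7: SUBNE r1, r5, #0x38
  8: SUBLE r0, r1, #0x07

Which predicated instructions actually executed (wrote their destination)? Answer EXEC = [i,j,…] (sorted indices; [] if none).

EXEC = [2,4,7]

0: ✓ CMP  NZCV=0010
1: · ADDLT
2: ✓ MOVHI  r2←0xf6
3: ✓ CMP  NZCV=0010
4: ✓ SUBHI  r4←0xa1
5: · MOVMI
6: ✓ CMP  NZCV=0000
7: ✓ SUBNE  r1←0x67
8: · SUBLE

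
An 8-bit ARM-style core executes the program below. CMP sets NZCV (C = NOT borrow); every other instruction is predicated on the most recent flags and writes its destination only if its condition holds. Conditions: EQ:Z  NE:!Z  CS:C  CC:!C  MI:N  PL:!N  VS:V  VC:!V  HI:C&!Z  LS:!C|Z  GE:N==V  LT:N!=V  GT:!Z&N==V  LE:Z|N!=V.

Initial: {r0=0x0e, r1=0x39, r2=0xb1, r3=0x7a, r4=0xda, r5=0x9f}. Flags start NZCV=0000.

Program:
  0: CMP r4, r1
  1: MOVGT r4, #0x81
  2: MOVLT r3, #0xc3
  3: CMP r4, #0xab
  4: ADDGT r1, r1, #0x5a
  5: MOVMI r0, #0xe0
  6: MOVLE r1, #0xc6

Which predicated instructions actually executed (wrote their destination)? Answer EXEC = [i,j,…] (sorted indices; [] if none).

[0] flags=1010 → (cmp)
[1] flags=1010 GT?F → skip
[2] flags=1010 LT?T → r3=0xc3
[3] flags=0010 → (cmp)
[4] flags=0010 GT?T → r1=0x93
[5] flags=0010 MI?F → skip
[6] flags=0010 LE?F → skip

EXEC = [2,4]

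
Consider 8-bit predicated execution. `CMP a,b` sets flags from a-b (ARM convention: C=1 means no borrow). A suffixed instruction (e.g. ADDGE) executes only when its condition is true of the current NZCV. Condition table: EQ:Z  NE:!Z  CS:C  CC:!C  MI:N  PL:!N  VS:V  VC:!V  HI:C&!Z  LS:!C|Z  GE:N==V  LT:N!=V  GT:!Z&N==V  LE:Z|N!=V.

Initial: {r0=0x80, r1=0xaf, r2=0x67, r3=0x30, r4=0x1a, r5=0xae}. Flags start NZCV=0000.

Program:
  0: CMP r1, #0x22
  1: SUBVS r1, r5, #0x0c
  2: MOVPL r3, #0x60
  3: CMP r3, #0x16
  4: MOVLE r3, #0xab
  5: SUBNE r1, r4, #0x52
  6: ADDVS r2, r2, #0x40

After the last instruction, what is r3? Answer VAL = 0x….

[0] flags=1010 → (cmp)
[1] flags=1010 VS?F → skip
[2] flags=1010 PL?F → skip
[3] flags=0010 → (cmp)
[4] flags=0010 LE?F → skip
[5] flags=0010 NE?T → r1=0xc8
[6] flags=0010 VS?F → skip

VAL = 0x30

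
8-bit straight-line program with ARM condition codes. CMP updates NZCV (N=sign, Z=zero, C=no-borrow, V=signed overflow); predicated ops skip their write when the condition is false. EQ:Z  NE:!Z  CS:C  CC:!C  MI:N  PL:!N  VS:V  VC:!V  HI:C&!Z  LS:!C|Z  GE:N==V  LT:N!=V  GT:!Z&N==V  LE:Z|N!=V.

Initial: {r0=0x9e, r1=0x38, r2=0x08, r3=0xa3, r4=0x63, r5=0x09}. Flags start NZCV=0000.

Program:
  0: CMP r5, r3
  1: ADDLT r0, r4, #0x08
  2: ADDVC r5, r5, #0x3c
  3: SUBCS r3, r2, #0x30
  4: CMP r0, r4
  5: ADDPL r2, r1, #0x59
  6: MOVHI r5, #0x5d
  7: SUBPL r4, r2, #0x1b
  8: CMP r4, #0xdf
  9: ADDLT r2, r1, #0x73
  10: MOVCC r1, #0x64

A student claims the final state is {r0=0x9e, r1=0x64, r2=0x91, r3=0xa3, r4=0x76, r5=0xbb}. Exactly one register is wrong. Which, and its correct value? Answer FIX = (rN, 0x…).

[0] flags=0000 → (cmp)
[1] flags=0000 LT?F → skip
[2] flags=0000 VC?T → r5=0x45
[3] flags=0000 CS?F → skip
[4] flags=0011 → (cmp)
[5] flags=0011 PL?T → r2=0x91
[6] flags=0011 HI?T → r5=0x5d
[7] flags=0011 PL?T → r4=0x76
[8] flags=1001 → (cmp)
[9] flags=1001 LT?F → skip
[10] flags=1001 CC?T → r1=0x64

FIX = (r5, 0x5d)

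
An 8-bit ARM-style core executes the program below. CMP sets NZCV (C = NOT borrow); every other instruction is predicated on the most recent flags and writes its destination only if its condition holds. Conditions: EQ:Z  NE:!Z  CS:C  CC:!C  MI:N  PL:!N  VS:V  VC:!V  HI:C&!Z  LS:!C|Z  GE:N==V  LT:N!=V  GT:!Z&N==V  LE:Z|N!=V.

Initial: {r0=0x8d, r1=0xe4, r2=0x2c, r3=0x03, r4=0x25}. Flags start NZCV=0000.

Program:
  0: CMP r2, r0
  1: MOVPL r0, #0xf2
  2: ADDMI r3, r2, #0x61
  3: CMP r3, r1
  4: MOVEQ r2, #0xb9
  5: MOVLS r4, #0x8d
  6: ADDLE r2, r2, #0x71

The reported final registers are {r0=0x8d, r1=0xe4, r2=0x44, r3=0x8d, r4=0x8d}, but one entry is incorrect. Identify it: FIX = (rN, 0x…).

0: ✓ CMP  NZCV=1001
1: · MOVPL
2: ✓ ADDMI  r3←0x8d
3: ✓ CMP  NZCV=1000
4: · MOVEQ
5: ✓ MOVLS  r4←0x8d
6: ✓ ADDLE  r2←0x9d

FIX = (r2, 0x9d)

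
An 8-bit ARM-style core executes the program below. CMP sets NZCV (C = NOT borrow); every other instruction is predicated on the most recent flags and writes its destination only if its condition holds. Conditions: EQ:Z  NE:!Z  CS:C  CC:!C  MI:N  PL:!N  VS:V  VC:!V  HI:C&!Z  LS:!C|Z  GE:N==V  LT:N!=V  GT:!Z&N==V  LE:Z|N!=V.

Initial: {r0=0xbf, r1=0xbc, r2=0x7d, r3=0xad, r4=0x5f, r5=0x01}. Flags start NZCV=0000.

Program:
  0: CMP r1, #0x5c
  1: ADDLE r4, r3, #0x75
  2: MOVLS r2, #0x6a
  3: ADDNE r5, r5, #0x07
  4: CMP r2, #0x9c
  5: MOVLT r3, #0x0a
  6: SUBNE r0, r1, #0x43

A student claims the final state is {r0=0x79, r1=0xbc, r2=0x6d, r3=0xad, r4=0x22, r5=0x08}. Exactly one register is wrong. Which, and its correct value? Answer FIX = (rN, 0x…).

FIX = (r2, 0x7d)

[0] flags=0011 → (cmp)
[1] flags=0011 LE?T → r4=0x22
[2] flags=0011 LS?F → skip
[3] flags=0011 NE?T → r5=0x08
[4] flags=1001 → (cmp)
[5] flags=1001 LT?F → skip
[6] flags=1001 NE?T → r0=0x79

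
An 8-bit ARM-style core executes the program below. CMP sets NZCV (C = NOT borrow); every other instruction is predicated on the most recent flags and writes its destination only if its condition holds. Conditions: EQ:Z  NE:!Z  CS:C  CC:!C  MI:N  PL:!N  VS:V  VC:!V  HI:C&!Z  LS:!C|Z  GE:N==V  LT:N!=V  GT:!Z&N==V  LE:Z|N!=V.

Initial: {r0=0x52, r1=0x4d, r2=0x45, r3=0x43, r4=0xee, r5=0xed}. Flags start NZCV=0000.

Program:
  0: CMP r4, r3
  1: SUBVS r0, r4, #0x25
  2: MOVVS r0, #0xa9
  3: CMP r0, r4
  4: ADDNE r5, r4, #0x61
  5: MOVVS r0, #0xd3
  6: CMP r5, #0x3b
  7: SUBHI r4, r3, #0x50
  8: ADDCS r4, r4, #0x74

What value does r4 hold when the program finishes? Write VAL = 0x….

[0] flags=1010 → (cmp)
[1] flags=1010 VS?F → skip
[2] flags=1010 VS?F → skip
[3] flags=0000 → (cmp)
[4] flags=0000 NE?T → r5=0x4f
[5] flags=0000 VS?F → skip
[6] flags=0010 → (cmp)
[7] flags=0010 HI?T → r4=0xf3
[8] flags=0010 CS?T → r4=0x67

VAL = 0x67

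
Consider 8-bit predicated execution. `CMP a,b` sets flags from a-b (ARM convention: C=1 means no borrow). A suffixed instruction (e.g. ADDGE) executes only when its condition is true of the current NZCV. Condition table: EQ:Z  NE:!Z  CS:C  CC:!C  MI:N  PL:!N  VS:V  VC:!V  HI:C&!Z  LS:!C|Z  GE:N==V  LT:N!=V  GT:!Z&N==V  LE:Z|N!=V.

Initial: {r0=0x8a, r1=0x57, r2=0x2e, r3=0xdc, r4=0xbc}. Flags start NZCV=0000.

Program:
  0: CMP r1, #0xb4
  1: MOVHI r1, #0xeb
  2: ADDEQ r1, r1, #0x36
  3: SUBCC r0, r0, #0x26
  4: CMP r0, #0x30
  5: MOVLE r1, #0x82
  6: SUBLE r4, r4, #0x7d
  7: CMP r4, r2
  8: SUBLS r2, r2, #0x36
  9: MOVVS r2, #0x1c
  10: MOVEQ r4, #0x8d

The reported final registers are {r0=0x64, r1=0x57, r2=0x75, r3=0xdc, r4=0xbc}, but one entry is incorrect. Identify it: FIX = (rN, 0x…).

FIX = (r2, 0x2e)

0: ✓ CMP  NZCV=1001
1: · MOVHI
2: · ADDEQ
3: ✓ SUBCC  r0←0x64
4: ✓ CMP  NZCV=0010
5: · MOVLE
6: · SUBLE
7: ✓ CMP  NZCV=1010
8: · SUBLS
9: · MOVVS
10: · MOVEQ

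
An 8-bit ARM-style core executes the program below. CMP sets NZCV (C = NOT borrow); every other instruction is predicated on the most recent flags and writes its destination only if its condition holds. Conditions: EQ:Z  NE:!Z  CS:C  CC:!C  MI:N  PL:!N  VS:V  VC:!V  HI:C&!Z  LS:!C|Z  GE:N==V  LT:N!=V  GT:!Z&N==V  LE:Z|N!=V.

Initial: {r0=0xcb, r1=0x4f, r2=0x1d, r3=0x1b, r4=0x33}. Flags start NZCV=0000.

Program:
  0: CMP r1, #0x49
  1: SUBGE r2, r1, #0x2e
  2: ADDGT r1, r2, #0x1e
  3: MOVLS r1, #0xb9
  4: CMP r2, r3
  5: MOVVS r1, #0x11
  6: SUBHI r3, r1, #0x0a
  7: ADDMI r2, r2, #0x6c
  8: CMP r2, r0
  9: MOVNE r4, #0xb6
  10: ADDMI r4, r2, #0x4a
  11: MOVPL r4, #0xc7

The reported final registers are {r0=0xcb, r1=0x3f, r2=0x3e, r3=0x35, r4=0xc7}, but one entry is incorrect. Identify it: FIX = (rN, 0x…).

FIX = (r2, 0x21)

[0] flags=0010 → (cmp)
[1] flags=0010 GE?T → r2=0x21
[2] flags=0010 GT?T → r1=0x3f
[3] flags=0010 LS?F → skip
[4] flags=0010 → (cmp)
[5] flags=0010 VS?F → skip
[6] flags=0010 HI?T → r3=0x35
[7] flags=0010 MI?F → skip
[8] flags=0000 → (cmp)
[9] flags=0000 NE?T → r4=0xb6
[10] flags=0000 MI?F → skip
[11] flags=0000 PL?T → r4=0xc7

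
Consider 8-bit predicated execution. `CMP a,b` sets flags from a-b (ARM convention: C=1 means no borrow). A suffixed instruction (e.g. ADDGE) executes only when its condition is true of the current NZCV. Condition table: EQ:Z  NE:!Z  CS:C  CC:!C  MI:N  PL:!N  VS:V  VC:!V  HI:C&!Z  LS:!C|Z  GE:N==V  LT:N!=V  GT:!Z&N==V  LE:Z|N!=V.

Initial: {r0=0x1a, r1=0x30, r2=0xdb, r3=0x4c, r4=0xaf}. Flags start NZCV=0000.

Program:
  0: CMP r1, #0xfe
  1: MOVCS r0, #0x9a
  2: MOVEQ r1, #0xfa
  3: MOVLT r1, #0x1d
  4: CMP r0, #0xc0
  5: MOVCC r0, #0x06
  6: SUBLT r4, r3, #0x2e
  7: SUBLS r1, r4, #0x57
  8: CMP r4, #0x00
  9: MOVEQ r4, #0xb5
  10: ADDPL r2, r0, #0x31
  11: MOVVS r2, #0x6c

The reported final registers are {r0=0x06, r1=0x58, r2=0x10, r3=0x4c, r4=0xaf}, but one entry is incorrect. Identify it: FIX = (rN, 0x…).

0: ✓ CMP  NZCV=0000
1: · MOVCS
2: · MOVEQ
3: · MOVLT
4: ✓ CMP  NZCV=0000
5: ✓ MOVCC  r0←0x06
6: · SUBLT
7: ✓ SUBLS  r1←0x58
8: ✓ CMP  NZCV=1010
9: · MOVEQ
10: · ADDPL
11: · MOVVS

FIX = (r2, 0xdb)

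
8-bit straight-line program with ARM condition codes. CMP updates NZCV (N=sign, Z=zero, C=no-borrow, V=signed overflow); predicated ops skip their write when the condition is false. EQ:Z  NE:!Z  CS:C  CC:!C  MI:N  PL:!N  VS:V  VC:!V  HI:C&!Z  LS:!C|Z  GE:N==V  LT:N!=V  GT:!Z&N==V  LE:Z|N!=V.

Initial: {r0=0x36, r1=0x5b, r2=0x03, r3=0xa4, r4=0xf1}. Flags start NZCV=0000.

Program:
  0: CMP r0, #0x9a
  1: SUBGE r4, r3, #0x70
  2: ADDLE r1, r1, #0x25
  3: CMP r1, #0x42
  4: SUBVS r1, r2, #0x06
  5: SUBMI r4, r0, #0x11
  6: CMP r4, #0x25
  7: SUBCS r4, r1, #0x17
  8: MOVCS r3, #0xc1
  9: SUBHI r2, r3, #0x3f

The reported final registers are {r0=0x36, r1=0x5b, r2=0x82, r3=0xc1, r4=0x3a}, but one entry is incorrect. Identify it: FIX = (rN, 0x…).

FIX = (r4, 0x44)

0: ✓ CMP  NZCV=1001
1: ✓ SUBGE  r4←0x34
2: · ADDLE
3: ✓ CMP  NZCV=0010
4: · SUBVS
5: · SUBMI
6: ✓ CMP  NZCV=0010
7: ✓ SUBCS  r4←0x44
8: ✓ MOVCS  r3←0xc1
9: ✓ SUBHI  r2←0x82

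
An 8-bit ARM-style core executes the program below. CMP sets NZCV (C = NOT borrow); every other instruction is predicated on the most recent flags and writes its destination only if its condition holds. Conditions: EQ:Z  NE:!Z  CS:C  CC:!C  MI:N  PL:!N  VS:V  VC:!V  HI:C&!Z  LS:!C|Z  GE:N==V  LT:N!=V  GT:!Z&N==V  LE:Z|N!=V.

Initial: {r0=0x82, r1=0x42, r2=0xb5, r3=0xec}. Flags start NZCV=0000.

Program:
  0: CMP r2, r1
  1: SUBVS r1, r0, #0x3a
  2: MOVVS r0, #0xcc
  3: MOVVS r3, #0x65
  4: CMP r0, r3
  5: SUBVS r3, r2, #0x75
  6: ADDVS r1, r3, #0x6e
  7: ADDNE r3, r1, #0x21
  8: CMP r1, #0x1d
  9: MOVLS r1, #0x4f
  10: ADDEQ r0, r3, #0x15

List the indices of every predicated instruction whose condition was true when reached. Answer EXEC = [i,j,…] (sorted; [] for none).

0: ✓ CMP  NZCV=0011
1: ✓ SUBVS  r1←0x48
2: ✓ MOVVS  r0←0xcc
3: ✓ MOVVS  r3←0x65
4: ✓ CMP  NZCV=0011
5: ✓ SUBVS  r3←0x40
6: ✓ ADDVS  r1←0xae
7: ✓ ADDNE  r3←0xcf
8: ✓ CMP  NZCV=1010
9: · MOVLS
10: · ADDEQ

EXEC = [1,2,3,5,6,7]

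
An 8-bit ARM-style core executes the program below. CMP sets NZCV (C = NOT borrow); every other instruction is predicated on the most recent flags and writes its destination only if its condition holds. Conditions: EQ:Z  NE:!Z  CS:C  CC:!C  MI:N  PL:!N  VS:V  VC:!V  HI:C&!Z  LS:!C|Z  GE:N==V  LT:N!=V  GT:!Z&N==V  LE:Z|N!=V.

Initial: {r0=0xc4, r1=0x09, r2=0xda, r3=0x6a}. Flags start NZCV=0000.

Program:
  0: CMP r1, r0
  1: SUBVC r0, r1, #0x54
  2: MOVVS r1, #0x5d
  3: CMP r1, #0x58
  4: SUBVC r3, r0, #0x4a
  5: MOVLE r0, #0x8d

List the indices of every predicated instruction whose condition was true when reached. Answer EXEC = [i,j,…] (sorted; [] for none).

EXEC = [1,4,5]

0: ✓ CMP  NZCV=0000
1: ✓ SUBVC  r0←0xb5
2: · MOVVS
3: ✓ CMP  NZCV=1000
4: ✓ SUBVC  r3←0x6b
5: ✓ MOVLE  r0←0x8d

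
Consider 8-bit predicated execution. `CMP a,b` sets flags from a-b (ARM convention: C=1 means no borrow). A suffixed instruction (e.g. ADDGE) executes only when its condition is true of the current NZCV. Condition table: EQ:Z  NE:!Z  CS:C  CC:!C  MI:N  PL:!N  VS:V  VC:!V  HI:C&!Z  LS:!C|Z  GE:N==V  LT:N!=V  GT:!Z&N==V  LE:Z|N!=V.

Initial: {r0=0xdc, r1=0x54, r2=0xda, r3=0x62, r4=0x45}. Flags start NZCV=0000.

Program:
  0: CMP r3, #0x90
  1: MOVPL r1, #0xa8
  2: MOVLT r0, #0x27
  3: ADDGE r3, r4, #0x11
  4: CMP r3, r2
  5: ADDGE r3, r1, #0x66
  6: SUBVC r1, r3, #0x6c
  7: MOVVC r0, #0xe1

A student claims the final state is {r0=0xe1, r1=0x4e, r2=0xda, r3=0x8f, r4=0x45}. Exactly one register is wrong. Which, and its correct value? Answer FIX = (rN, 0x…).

FIX = (r3, 0xba)

0: ✓ CMP  NZCV=1001
1: · MOVPL
2: · MOVLT
3: ✓ ADDGE  r3←0x56
4: ✓ CMP  NZCV=0000
5: ✓ ADDGE  r3←0xba
6: ✓ SUBVC  r1←0x4e
7: ✓ MOVVC  r0←0xe1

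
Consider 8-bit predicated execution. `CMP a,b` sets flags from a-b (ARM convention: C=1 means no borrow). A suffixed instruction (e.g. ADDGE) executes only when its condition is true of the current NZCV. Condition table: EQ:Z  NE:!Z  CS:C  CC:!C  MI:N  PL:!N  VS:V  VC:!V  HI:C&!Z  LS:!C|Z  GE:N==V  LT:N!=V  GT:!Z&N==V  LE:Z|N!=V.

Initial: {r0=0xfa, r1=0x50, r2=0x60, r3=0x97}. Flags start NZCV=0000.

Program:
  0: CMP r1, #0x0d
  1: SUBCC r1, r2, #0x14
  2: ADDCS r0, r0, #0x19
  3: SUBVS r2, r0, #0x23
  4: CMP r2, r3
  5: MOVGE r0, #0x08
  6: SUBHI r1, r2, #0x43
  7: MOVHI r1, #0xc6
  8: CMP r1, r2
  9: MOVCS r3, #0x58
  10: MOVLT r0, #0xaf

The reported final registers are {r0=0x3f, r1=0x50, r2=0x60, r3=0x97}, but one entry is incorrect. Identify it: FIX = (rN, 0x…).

0: ✓ CMP  NZCV=0010
1: · SUBCC
2: ✓ ADDCS  r0←0x13
3: · SUBVS
4: ✓ CMP  NZCV=1001
5: ✓ MOVGE  r0←0x08
6: · SUBHI
7: · MOVHI
8: ✓ CMP  NZCV=1000
9: · MOVCS
10: ✓ MOVLT  r0←0xaf

FIX = (r0, 0xaf)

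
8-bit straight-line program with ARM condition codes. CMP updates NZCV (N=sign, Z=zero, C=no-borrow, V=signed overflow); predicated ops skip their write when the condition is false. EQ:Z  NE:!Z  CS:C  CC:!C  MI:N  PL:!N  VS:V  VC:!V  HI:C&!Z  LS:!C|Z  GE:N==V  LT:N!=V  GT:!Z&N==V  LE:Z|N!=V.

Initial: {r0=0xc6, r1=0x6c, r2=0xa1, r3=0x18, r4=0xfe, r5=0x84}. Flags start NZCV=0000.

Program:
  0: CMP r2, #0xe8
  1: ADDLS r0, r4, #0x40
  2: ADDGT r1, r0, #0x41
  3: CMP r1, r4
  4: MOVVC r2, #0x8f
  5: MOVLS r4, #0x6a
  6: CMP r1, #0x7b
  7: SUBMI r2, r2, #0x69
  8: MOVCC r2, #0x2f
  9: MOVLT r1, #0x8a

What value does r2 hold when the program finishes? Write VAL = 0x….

VAL = 0x2f

0: ✓ CMP  NZCV=1000
1: ✓ ADDLS  r0←0x3e
2: · ADDGT
3: ✓ CMP  NZCV=0000
4: ✓ MOVVC  r2←0x8f
5: ✓ MOVLS  r4←0x6a
6: ✓ CMP  NZCV=1000
7: ✓ SUBMI  r2←0x26
8: ✓ MOVCC  r2←0x2f
9: ✓ MOVLT  r1←0x8a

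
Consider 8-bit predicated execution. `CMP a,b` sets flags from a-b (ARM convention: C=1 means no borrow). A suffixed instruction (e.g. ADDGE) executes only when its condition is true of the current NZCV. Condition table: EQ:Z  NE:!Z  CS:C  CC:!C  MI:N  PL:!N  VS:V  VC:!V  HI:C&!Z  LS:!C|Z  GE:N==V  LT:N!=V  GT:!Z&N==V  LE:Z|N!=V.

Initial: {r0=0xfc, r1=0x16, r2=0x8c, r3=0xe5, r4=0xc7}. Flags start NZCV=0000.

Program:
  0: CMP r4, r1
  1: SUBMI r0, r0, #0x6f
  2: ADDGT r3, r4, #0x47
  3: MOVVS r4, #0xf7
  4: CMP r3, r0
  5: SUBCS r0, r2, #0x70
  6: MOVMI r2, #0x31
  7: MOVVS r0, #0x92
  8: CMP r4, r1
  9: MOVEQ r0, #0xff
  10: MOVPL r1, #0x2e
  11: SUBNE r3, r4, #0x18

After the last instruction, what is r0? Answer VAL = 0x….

VAL = 0x1c

0: ✓ CMP  NZCV=1010
1: ✓ SUBMI  r0←0x8d
2: · ADDGT
3: · MOVVS
4: ✓ CMP  NZCV=0010
5: ✓ SUBCS  r0←0x1c
6: · MOVMI
7: · MOVVS
8: ✓ CMP  NZCV=1010
9: · MOVEQ
10: · MOVPL
11: ✓ SUBNE  r3←0xaf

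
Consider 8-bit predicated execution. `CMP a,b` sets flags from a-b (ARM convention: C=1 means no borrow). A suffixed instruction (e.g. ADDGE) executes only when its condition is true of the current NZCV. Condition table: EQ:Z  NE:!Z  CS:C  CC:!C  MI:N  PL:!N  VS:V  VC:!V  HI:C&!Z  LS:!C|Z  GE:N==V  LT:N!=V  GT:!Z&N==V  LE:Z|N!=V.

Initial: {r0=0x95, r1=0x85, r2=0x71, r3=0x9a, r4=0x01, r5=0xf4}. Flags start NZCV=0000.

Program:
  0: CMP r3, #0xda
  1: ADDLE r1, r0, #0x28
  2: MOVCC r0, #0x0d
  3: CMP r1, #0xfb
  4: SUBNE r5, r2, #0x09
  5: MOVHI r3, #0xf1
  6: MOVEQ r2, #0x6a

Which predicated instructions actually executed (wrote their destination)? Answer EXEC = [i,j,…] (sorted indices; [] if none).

0: ✓ CMP  NZCV=1000
1: ✓ ADDLE  r1←0xbd
2: ✓ MOVCC  r0←0x0d
3: ✓ CMP  NZCV=1000
4: ✓ SUBNE  r5←0x68
5: · MOVHI
6: · MOVEQ

EXEC = [1,2,4]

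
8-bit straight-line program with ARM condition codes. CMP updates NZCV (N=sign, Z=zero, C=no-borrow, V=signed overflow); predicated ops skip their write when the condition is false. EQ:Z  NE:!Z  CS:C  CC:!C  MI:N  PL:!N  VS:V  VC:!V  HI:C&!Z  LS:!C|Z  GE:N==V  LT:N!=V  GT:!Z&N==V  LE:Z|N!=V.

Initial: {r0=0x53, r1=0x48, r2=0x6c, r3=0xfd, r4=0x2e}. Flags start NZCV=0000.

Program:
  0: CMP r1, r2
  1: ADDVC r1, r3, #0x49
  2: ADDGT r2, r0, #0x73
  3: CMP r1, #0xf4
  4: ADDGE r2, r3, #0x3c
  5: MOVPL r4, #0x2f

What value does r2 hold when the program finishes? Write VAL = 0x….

[0] flags=1000 → (cmp)
[1] flags=1000 VC?T → r1=0x46
[2] flags=1000 GT?F → skip
[3] flags=0000 → (cmp)
[4] flags=0000 GE?T → r2=0x39
[5] flags=0000 PL?T → r4=0x2f

VAL = 0x39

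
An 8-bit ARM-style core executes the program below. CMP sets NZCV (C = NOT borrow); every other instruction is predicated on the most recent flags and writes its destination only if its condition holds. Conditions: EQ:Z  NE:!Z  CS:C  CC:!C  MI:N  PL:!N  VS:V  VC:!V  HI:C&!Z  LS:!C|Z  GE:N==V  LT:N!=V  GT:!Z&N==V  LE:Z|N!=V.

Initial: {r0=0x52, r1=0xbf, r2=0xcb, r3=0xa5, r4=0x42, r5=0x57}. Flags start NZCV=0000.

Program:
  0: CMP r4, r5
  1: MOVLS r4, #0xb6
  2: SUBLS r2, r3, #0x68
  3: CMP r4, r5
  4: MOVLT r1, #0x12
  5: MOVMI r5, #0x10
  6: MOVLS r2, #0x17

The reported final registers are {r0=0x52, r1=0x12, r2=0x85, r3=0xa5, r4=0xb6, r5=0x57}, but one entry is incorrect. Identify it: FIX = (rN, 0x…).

0: ✓ CMP  NZCV=1000
1: ✓ MOVLS  r4←0xb6
2: ✓ SUBLS  r2←0x3d
3: ✓ CMP  NZCV=0011
4: ✓ MOVLT  r1←0x12
5: · MOVMI
6: · MOVLS

FIX = (r2, 0x3d)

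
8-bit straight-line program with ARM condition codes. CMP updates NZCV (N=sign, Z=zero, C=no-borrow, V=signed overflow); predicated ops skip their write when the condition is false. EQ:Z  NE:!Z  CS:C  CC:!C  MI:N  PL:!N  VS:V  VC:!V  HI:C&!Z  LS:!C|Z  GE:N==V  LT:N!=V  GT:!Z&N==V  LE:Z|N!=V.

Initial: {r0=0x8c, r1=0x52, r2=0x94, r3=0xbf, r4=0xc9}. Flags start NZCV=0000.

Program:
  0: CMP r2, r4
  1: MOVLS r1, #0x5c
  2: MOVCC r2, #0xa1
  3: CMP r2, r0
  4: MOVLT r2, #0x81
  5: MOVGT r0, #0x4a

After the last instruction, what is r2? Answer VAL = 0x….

VAL = 0xa1

[0] flags=1000 → (cmp)
[1] flags=1000 LS?T → r1=0x5c
[2] flags=1000 CC?T → r2=0xa1
[3] flags=0010 → (cmp)
[4] flags=0010 LT?F → skip
[5] flags=0010 GT?T → r0=0x4a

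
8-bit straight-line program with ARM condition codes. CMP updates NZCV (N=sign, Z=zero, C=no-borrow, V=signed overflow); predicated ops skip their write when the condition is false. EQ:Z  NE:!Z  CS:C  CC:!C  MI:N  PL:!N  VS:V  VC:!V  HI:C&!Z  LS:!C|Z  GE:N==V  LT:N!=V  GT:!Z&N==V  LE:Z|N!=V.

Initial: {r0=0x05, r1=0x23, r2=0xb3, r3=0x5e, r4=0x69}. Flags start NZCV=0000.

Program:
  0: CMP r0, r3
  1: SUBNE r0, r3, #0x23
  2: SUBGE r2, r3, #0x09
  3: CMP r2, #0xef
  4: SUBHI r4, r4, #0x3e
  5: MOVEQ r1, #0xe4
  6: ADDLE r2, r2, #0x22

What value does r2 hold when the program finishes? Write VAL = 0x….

[0] flags=1000 → (cmp)
[1] flags=1000 NE?T → r0=0x3b
[2] flags=1000 GE?F → skip
[3] flags=1000 → (cmp)
[4] flags=1000 HI?F → skip
[5] flags=1000 EQ?F → skip
[6] flags=1000 LE?T → r2=0xd5

VAL = 0xd5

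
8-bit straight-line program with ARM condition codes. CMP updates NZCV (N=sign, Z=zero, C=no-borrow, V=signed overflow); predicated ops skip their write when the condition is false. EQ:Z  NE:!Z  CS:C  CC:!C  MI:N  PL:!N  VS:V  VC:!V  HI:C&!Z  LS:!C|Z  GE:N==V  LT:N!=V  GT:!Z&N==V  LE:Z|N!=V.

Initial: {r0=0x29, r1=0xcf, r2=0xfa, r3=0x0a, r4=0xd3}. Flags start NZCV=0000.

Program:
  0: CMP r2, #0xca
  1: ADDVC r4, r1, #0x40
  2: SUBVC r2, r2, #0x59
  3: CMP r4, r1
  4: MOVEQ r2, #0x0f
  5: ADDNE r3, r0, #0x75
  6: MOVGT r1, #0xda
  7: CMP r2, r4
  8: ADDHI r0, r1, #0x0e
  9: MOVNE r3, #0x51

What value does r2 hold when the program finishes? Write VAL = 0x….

VAL = 0xa1

[0] flags=0010 → (cmp)
[1] flags=0010 VC?T → r4=0x0f
[2] flags=0010 VC?T → r2=0xa1
[3] flags=0000 → (cmp)
[4] flags=0000 EQ?F → skip
[5] flags=0000 NE?T → r3=0x9e
[6] flags=0000 GT?T → r1=0xda
[7] flags=1010 → (cmp)
[8] flags=1010 HI?T → r0=0xe8
[9] flags=1010 NE?T → r3=0x51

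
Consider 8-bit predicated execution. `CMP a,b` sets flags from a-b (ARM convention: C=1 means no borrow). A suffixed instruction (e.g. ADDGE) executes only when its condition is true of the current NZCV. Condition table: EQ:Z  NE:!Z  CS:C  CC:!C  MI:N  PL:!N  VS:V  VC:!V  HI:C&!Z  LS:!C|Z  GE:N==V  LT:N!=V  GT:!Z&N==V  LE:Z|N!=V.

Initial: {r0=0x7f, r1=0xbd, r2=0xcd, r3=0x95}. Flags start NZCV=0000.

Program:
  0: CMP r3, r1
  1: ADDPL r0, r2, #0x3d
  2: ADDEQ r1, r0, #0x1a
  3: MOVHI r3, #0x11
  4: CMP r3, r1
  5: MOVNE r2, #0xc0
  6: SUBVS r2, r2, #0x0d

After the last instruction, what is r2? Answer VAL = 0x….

VAL = 0xc0

[0] flags=1000 → (cmp)
[1] flags=1000 PL?F → skip
[2] flags=1000 EQ?F → skip
[3] flags=1000 HI?F → skip
[4] flags=1000 → (cmp)
[5] flags=1000 NE?T → r2=0xc0
[6] flags=1000 VS?F → skip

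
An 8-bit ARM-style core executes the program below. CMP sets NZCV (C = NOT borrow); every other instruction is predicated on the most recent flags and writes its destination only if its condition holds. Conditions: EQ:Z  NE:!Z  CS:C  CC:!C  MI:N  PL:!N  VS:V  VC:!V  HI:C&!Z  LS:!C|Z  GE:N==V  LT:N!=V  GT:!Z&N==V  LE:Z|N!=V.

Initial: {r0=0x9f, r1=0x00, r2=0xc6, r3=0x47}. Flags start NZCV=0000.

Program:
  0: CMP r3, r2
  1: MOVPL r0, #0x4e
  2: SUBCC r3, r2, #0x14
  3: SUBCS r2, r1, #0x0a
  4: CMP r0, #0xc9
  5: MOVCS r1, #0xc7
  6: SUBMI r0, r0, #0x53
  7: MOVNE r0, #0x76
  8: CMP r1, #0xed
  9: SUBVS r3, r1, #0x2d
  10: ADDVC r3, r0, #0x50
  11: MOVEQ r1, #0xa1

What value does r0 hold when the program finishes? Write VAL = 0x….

VAL = 0x76

[0] flags=1001 → (cmp)
[1] flags=1001 PL?F → skip
[2] flags=1001 CC?T → r3=0xb2
[3] flags=1001 CS?F → skip
[4] flags=1000 → (cmp)
[5] flags=1000 CS?F → skip
[6] flags=1000 MI?T → r0=0x4c
[7] flags=1000 NE?T → r0=0x76
[8] flags=0000 → (cmp)
[9] flags=0000 VS?F → skip
[10] flags=0000 VC?T → r3=0xc6
[11] flags=0000 EQ?F → skip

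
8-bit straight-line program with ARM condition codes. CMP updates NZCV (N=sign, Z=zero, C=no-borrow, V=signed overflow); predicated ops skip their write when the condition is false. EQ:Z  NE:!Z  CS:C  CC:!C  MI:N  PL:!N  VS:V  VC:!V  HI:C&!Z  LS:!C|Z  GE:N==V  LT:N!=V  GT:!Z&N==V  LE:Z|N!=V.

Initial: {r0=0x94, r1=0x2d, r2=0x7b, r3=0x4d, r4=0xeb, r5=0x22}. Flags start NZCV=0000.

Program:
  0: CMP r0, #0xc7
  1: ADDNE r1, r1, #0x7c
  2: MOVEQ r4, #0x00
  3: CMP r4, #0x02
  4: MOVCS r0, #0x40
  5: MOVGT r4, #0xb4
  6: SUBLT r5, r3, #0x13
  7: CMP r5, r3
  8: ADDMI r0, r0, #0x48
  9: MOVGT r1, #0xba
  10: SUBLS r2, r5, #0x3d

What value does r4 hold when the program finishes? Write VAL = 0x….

[0] flags=1000 → (cmp)
[1] flags=1000 NE?T → r1=0xa9
[2] flags=1000 EQ?F → skip
[3] flags=1010 → (cmp)
[4] flags=1010 CS?T → r0=0x40
[5] flags=1010 GT?F → skip
[6] flags=1010 LT?T → r5=0x3a
[7] flags=1000 → (cmp)
[8] flags=1000 MI?T → r0=0x88
[9] flags=1000 GT?F → skip
[10] flags=1000 LS?T → r2=0xfd

VAL = 0xeb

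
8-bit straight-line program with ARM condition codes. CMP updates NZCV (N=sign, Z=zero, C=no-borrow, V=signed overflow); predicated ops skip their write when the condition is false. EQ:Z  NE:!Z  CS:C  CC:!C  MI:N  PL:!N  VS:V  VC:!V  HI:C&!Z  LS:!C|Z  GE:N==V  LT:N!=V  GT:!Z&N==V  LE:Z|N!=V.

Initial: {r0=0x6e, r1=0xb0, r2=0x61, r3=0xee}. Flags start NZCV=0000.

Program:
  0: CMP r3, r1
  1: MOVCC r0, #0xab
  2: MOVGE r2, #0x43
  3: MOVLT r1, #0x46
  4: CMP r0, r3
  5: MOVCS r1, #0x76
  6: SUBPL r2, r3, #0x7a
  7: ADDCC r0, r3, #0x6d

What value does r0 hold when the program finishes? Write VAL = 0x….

VAL = 0x5b

0: ✓ CMP  NZCV=0010
1: · MOVCC
2: ✓ MOVGE  r2←0x43
3: · MOVLT
4: ✓ CMP  NZCV=1001
5: · MOVCS
6: · SUBPL
7: ✓ ADDCC  r0←0x5b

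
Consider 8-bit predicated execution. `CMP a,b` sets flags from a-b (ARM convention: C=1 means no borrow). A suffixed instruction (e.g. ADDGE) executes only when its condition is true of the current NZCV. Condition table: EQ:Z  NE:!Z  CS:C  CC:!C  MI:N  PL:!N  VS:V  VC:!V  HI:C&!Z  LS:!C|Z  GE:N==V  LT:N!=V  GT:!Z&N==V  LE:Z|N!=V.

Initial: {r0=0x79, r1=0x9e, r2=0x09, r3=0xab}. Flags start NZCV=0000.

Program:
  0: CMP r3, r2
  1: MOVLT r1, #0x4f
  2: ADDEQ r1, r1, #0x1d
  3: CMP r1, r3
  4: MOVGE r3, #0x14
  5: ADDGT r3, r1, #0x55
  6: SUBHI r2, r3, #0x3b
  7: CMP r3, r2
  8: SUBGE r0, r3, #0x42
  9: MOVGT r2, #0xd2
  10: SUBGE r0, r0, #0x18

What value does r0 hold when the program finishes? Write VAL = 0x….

VAL = 0x79

0: ✓ CMP  NZCV=1010
1: ✓ MOVLT  r1←0x4f
2: · ADDEQ
3: ✓ CMP  NZCV=1001
4: ✓ MOVGE  r3←0x14
5: ✓ ADDGT  r3←0xa4
6: · SUBHI
7: ✓ CMP  NZCV=1010
8: · SUBGE
9: · MOVGT
10: · SUBGE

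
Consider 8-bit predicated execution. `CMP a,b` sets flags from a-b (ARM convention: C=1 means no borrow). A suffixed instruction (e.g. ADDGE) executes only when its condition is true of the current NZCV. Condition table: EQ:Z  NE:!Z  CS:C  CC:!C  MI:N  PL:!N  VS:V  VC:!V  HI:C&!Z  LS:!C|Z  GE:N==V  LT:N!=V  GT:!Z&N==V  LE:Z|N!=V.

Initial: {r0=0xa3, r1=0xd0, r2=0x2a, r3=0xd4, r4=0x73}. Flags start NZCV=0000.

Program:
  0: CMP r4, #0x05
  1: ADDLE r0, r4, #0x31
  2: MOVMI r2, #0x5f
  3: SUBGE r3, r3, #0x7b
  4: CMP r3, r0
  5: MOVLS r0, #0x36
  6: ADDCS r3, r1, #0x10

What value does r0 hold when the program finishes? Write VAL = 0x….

VAL = 0x36

0: ✓ CMP  NZCV=0010
1: · ADDLE
2: · MOVMI
3: ✓ SUBGE  r3←0x59
4: ✓ CMP  NZCV=1001
5: ✓ MOVLS  r0←0x36
6: · ADDCS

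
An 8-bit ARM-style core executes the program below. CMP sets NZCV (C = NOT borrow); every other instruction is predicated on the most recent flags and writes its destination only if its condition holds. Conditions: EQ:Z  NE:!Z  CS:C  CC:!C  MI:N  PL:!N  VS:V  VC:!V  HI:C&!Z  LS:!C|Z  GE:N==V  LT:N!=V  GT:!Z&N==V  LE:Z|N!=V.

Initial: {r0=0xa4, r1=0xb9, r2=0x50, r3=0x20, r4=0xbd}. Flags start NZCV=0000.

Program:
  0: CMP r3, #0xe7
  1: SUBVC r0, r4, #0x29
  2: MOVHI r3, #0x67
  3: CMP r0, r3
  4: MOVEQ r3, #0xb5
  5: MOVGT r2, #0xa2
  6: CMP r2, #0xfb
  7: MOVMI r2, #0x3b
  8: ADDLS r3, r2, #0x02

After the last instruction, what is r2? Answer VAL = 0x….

[0] flags=0000 → (cmp)
[1] flags=0000 VC?T → r0=0x94
[2] flags=0000 HI?F → skip
[3] flags=0011 → (cmp)
[4] flags=0011 EQ?F → skip
[5] flags=0011 GT?F → skip
[6] flags=0000 → (cmp)
[7] flags=0000 MI?F → skip
[8] flags=0000 LS?T → r3=0x52

VAL = 0x50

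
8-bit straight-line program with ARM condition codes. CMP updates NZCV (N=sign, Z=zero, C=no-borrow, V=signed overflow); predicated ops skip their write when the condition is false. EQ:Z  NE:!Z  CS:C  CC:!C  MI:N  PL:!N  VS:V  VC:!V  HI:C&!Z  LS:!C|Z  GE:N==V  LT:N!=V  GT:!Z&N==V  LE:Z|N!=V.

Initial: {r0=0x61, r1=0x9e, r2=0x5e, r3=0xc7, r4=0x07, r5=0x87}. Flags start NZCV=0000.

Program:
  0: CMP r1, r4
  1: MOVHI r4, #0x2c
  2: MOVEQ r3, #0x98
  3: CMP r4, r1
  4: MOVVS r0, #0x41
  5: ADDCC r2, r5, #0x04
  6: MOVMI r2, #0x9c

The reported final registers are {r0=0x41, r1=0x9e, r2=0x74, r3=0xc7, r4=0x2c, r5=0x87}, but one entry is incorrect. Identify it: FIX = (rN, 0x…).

FIX = (r2, 0x9c)

[0] flags=1010 → (cmp)
[1] flags=1010 HI?T → r4=0x2c
[2] flags=1010 EQ?F → skip
[3] flags=1001 → (cmp)
[4] flags=1001 VS?T → r0=0x41
[5] flags=1001 CC?T → r2=0x8b
[6] flags=1001 MI?T → r2=0x9c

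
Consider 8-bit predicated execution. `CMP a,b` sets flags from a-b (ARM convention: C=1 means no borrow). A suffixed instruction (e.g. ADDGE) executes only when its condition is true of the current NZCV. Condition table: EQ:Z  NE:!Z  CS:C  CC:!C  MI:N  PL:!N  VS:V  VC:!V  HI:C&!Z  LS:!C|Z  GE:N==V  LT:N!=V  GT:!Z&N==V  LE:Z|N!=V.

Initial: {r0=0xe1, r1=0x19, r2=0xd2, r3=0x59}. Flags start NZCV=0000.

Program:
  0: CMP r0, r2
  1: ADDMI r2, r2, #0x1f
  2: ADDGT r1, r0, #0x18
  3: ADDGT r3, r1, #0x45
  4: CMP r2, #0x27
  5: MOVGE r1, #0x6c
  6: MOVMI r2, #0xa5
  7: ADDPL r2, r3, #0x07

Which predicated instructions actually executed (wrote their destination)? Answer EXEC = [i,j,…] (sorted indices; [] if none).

[0] flags=0010 → (cmp)
[1] flags=0010 MI?F → skip
[2] flags=0010 GT?T → r1=0xf9
[3] flags=0010 GT?T → r3=0x3e
[4] flags=1010 → (cmp)
[5] flags=1010 GE?F → skip
[6] flags=1010 MI?T → r2=0xa5
[7] flags=1010 PL?F → skip

EXEC = [2,3,6]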